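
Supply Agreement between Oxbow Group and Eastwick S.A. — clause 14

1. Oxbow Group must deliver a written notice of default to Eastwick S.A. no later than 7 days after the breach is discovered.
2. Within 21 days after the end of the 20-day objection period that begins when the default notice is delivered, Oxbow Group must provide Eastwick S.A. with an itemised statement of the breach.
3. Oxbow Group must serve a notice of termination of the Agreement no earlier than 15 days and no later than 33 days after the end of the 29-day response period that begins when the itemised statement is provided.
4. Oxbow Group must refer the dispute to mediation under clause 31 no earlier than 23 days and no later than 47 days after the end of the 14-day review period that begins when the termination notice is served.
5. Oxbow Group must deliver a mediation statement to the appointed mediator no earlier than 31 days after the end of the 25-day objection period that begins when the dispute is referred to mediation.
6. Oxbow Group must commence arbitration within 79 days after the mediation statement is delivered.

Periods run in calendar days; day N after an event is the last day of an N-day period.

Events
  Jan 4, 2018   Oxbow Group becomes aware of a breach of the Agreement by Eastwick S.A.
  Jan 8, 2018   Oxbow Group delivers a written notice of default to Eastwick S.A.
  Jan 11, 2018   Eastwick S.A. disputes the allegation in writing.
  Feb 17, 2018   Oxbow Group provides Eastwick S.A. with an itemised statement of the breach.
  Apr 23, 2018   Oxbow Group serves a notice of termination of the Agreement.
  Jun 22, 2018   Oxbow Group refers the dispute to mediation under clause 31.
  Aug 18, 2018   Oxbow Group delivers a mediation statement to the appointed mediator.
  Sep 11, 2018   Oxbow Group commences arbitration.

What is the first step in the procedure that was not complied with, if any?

Step 1 — counting 7 days from Jan 4, 2018 (when the breach is discovered) gives a deadline of Jan 11, 2018; Jan 8, 2018 is within that limit.
Step 2 — counting 21 days from Jan 28, 2018 (end of the 20-day objection period, which began when the default notice is delivered on Jan 8, 2018) gives a deadline of Feb 18, 2018; completed Feb 17, 2018, before the deadline.
Step 3 — 15 and 33 days from Mar 18, 2018 (end of the 29-day response period, which began when the itemised statement is provided on Feb 17, 2018) are Apr 2, 2018 and Apr 20, 2018 respectively; done Apr 23, 2018 — 3 days after the window closed.
That is the first point of non-compliance.

Step 3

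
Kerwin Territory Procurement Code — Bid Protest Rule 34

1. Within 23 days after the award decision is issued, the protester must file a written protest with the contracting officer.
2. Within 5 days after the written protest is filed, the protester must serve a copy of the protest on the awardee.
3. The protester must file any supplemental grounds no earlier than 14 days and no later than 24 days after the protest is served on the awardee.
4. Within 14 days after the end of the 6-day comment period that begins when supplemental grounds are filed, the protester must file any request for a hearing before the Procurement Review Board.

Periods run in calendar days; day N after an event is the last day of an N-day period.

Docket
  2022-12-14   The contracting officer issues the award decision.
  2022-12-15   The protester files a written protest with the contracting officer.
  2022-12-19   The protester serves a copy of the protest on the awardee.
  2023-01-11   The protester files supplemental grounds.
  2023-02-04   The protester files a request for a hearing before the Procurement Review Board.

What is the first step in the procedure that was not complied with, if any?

Step 4

Step 1 — counting 23 days from 2022-12-14 (when the award decision is issued) gives a deadline of 2023-01-06; completed 2022-12-15, before the deadline.
Step 2 — counting 5 days from 2022-12-15 (when the written protest is filed) gives a deadline of 2022-12-20; done 2022-12-19 — timely.
Step 3 — 14 and 24 days from 2022-12-19 (when the protest is served on the awardee) are 2023-01-02 and 2023-01-12 respectively; done 2023-01-11 — within the window.
Step 4 — counting 14 days from 2023-01-17 (end of the 6-day comment period, which began when supplemental grounds are filed on 2023-01-11) gives a deadline of 2023-01-31; done 2023-02-04 — 4 days late.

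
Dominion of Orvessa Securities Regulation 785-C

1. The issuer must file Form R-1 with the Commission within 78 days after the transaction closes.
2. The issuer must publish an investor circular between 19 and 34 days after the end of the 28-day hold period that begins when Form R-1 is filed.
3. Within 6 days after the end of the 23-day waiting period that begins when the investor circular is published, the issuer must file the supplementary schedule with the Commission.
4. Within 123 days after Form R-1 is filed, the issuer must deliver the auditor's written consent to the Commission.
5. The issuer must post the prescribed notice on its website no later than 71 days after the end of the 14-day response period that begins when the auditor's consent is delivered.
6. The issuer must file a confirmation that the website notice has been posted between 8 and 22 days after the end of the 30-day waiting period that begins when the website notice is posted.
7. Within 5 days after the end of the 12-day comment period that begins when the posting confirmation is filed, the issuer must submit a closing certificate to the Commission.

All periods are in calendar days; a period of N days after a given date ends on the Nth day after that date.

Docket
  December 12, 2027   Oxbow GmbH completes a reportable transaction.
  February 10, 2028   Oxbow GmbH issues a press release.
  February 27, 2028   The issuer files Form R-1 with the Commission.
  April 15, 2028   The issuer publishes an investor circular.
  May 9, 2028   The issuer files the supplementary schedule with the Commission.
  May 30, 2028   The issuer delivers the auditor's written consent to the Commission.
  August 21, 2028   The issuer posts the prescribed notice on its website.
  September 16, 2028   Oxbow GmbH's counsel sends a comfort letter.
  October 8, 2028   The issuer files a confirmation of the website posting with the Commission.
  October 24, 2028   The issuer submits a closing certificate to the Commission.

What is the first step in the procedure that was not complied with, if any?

Step 1 — counting 78 days from December 12, 2027 (when the transaction closes) gives a deadline of February 28, 2028; done February 27, 2028 — timely.
Step 2 — 19 and 34 days from March 26, 2028 (end of the 28-day hold period, which began when Form R-1 is filed on February 27, 2028) are April 14, 2028 and April 29, 2028 respectively; done April 15, 2028 — within the window.
Step 3 — counting 6 days from May 8, 2028 (end of the 23-day waiting period, which began when the investor circular is published on April 15, 2028) gives a deadline of May 14, 2028; May 9, 2028 is within that limit.
Step 4 — counting 123 days from February 27, 2028 (when Form R-1 is filed) gives a deadline of June 29, 2028; completed May 30, 2028, before the deadline.
Step 5 — counting 71 days from June 13, 2028 (end of the 14-day response period, which began when the auditor's consent is delivered on May 30, 2028) gives a deadline of August 23, 2028; done August 21, 2028 — timely.
Step 6 — 8 and 22 days from September 20, 2028 (end of the 30-day waiting period, which began when the website notice is posted on August 21, 2028) are September 28, 2028 and October 12, 2028 respectively; done October 8, 2028 — within the window.
Step 7 — counting 5 days from October 20, 2028 (end of the 12-day comment period, which began when the posting confirmation is filed on October 8, 2028) gives a deadline of October 25, 2028; done October 24, 2028 — timely.

None — every step was satisfied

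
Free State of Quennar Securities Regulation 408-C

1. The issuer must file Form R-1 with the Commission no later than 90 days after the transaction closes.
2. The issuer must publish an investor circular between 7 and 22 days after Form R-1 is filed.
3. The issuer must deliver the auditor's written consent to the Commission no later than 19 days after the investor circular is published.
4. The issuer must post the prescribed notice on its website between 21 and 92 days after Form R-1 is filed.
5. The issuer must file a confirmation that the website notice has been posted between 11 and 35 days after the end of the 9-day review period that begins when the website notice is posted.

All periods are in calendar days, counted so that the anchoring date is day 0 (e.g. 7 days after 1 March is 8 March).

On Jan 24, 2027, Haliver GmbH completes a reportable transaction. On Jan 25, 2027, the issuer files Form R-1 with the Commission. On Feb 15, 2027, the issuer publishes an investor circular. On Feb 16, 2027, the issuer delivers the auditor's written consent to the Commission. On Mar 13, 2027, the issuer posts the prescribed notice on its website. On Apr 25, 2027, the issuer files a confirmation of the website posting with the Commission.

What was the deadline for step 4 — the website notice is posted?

Apr 27, 2027

Step 4 runs from Jan 25, 2027, when Form R-1 is filed. The window is 21–92 days after Jan 25, 2027; it closes on Apr 27, 2027.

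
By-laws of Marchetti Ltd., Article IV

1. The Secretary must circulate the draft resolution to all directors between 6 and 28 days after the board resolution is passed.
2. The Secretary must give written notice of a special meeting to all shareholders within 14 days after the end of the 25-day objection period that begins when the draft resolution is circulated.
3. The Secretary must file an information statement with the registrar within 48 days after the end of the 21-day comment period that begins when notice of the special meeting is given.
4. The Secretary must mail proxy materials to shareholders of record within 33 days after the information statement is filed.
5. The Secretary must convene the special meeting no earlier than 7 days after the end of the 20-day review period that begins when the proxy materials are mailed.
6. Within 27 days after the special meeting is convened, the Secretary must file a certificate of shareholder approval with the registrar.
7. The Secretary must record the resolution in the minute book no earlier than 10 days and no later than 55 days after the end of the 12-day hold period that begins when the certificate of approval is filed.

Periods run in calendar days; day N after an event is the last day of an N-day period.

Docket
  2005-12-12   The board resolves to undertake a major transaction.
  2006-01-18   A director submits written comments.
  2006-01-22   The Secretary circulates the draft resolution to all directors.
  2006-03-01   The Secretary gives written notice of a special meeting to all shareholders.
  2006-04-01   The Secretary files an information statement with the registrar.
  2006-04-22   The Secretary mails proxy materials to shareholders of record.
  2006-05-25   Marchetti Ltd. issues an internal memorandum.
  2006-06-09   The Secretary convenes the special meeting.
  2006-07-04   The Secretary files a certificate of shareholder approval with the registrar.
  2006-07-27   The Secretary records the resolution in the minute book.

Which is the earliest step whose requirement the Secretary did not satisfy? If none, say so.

Step 1

(1) the permitted window runs from 2005-12-12 + 6 = 2005-12-18 to 2005-12-12 + 28 = 2006-01-09; 2006-01-22 is 13 days past the end of the window.
No need to go further; step 1 was not satisfied.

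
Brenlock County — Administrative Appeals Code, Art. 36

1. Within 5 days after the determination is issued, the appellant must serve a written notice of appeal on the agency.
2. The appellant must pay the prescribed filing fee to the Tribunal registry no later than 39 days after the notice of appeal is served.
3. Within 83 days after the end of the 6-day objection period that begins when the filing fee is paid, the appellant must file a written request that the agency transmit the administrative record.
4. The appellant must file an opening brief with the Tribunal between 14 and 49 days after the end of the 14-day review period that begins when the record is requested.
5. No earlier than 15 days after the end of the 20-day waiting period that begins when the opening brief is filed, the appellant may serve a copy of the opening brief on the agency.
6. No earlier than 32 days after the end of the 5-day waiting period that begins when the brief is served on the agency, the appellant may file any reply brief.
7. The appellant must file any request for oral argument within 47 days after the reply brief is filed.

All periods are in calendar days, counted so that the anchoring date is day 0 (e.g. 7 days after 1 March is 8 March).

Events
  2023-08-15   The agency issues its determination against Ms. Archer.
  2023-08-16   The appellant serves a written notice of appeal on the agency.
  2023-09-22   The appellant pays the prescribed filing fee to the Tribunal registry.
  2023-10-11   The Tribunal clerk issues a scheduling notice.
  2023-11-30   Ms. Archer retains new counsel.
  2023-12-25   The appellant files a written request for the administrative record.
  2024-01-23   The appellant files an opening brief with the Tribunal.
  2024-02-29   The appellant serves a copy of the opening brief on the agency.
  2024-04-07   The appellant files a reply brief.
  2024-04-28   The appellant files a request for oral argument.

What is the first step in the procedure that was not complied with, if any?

Step 3

(1) due by 2023-08-15 + 5 days = 2023-08-20; completed 2023-08-16, before the deadline.
(2) due by 2023-08-16 + 39 days = 2023-09-24; done 2023-09-22 — timely.
(3) due by 2023-09-28 + 83 days = 2023-12-20; done 2023-12-25 — 5 days late.
Later steps need not be reached.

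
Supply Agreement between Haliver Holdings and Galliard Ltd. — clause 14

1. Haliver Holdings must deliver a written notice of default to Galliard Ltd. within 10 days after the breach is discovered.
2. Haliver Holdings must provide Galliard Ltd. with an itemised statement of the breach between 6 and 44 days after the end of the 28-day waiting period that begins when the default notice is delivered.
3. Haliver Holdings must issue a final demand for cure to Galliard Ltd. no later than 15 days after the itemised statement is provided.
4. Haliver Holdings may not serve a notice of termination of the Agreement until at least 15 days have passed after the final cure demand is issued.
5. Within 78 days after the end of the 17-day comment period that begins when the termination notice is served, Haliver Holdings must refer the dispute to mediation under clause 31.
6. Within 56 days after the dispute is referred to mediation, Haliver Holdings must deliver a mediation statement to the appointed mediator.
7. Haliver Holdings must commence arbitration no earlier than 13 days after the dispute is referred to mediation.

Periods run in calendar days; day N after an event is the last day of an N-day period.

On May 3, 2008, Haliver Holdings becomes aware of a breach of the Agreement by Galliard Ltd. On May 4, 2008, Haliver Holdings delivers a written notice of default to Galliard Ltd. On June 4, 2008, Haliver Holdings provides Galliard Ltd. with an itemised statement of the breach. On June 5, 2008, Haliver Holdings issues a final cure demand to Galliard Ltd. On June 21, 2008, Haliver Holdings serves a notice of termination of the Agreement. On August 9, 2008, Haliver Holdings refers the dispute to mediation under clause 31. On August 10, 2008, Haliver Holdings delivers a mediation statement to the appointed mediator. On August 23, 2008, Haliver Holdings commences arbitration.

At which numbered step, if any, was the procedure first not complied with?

Step 2

Step 1 — counting 10 days from May 3, 2008 (when the breach is discovered) gives a deadline of May 13, 2008; May 4, 2008 is within that limit.
Step 2 — 6 and 44 days from June 1, 2008 (end of the 28-day waiting period, which began when the default notice is delivered on May 4, 2008) are June 7, 2008 and July 15, 2008 respectively; done June 4, 2008 — 3 days before the window opened.
The procedure was therefore not followed at step 2.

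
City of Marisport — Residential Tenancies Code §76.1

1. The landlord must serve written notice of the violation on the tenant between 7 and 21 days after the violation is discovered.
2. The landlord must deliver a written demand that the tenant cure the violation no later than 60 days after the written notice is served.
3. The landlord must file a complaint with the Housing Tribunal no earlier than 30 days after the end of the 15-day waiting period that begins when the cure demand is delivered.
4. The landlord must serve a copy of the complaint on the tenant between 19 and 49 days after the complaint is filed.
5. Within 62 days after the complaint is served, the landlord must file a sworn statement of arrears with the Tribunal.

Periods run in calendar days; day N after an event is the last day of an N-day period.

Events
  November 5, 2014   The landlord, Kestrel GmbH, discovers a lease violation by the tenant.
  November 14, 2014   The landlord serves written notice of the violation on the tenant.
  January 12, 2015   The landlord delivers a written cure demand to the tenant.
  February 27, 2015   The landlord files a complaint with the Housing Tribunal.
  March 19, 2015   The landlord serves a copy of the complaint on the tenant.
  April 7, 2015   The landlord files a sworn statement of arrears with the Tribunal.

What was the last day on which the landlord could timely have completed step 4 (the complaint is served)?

Step 4 runs from February 27, 2015, when the complaint is filed. The window is 19–49 days after February 27, 2015; it closes on April 17, 2015.

April 17, 2015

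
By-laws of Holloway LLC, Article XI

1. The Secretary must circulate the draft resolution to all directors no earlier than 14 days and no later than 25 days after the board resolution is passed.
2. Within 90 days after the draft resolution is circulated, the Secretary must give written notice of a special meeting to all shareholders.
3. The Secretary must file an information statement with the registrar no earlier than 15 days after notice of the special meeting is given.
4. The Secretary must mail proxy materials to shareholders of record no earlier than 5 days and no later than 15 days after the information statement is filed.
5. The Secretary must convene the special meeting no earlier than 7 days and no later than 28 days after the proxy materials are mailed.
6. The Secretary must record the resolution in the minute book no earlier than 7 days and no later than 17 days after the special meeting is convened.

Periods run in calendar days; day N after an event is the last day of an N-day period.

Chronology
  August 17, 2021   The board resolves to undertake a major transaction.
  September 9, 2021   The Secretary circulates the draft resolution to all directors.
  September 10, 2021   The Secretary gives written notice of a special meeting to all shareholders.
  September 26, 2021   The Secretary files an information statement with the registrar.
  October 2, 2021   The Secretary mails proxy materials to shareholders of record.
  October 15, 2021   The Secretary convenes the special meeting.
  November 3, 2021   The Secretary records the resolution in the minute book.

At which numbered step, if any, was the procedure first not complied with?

(1) the permitted window runs from August 17, 2021 + 14 = August 31, 2021 to August 17, 2021 + 25 = September 11, 2021; done September 9, 2021 — within the window.
(2) due by September 9, 2021 + 90 days = December 8, 2021; done September 10, 2021 — timely.
(3) permitted from September 10, 2021 + 15 days = September 25, 2021 onward; done September 26, 2021, after the minimum wait.
(4) the permitted window runs from September 26, 2021 + 5 = October 1, 2021 to September 26, 2021 + 15 = October 11, 2021; done October 2, 2021, which is between those dates.
(5) the permitted window runs from October 2, 2021 + 7 = October 9, 2021 to October 2, 2021 + 28 = October 30, 2021; done October 15, 2021 — within the window.
(6) the permitted window runs from October 15, 2021 + 7 = October 22, 2021 to October 15, 2021 + 17 = November 1, 2021; done November 3, 2021 — 2 days after the window closed.
The analysis stops there.

Step 6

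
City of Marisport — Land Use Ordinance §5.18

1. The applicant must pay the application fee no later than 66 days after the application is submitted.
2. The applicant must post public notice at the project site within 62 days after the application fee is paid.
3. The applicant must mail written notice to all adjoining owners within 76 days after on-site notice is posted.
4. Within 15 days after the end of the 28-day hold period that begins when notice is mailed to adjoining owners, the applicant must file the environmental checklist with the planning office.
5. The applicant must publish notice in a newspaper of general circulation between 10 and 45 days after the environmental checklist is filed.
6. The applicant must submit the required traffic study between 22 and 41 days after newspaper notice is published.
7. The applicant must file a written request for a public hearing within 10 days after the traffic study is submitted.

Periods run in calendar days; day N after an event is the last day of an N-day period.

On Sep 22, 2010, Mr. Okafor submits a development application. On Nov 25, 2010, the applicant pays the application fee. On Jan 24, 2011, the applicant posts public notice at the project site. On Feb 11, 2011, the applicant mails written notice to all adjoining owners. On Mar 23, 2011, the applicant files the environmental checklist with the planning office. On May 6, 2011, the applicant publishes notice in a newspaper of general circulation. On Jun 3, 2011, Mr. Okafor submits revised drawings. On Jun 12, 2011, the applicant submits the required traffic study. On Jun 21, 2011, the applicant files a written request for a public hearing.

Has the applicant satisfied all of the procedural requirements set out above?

(1) due by Sep 22, 2010 + 66 days = Nov 27, 2010; completed Nov 25, 2010, before the deadline.
(2) due by Nov 25, 2010 + 62 days = Jan 26, 2011; done Jan 24, 2011 — timely.
(3) due by Jan 24, 2011 + 76 days = Apr 10, 2011; completed Feb 11, 2011, before the deadline.
(4) due by Mar 11, 2011 + 15 days = Mar 26, 2011; completed Mar 23, 2011, before the deadline.
(5) the permitted window runs from Mar 23, 2011 + 10 = Apr 2, 2011 to Mar 23, 2011 + 45 = May 7, 2011; done May 6, 2011, which is between those dates.
(6) the permitted window runs from May 6, 2011 + 22 = May 28, 2011 to May 6, 2011 + 41 = Jun 16, 2011; Jun 12, 2011 falls inside that range.
(7) due by Jun 12, 2011 + 10 days = Jun 22, 2011; completed Jun 21, 2011, before the deadline.

Yes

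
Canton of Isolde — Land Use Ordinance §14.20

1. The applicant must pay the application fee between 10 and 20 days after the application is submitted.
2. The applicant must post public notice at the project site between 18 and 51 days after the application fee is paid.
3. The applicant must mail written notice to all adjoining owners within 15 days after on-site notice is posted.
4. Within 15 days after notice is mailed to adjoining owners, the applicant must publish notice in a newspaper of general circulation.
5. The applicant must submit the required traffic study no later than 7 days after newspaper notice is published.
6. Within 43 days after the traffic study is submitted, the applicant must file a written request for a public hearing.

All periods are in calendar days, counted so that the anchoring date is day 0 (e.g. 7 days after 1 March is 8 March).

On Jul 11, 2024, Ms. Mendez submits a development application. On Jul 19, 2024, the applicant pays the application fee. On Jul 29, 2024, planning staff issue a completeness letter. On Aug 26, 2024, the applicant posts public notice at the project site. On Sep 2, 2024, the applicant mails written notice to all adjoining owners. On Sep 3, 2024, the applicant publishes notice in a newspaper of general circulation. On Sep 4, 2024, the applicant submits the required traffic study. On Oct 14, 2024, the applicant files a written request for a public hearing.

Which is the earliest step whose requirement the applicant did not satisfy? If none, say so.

(1) the permitted window runs from Jul 11, 2024 + 10 = Jul 21, 2024 to Jul 11, 2024 + 20 = Jul 31, 2024; done Jul 19, 2024 — 2 days before the window opened.

Step 1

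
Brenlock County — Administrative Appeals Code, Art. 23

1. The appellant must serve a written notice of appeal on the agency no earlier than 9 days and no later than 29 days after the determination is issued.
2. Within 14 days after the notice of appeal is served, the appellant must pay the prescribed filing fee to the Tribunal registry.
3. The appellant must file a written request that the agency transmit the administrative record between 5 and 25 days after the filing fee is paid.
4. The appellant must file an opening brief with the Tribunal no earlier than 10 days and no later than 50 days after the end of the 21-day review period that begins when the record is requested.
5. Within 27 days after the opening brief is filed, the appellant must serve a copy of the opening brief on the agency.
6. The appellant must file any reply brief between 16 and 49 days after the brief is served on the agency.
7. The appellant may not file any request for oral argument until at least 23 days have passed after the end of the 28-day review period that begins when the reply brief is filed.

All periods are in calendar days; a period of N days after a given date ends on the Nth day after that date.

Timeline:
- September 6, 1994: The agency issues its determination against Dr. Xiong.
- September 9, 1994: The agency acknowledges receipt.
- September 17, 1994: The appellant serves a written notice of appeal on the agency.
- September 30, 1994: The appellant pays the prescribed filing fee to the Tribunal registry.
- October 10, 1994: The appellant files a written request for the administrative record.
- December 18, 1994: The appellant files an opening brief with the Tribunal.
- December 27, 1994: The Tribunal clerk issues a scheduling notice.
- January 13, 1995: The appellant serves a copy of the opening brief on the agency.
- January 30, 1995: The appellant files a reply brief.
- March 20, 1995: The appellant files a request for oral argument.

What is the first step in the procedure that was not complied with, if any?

Step 7

(1) the permitted window runs from September 6, 1994 + 9 = September 15, 1994 to September 6, 1994 + 29 = October 5, 1994; September 17, 1994 falls inside that range.
(2) due by September 17, 1994 + 14 days = October 1, 1994; done September 30, 1994 — timely.
(3) the permitted window runs from September 30, 1994 + 5 = October 5, 1994 to September 30, 1994 + 25 = October 25, 1994; done October 10, 1994 — within the window.
(4) the permitted window runs from October 31, 1994 + 10 = November 10, 1994 to October 31, 1994 + 50 = December 20, 1994; December 18, 1994 falls inside that range.
(5) due by December 18, 1994 + 27 days = January 14, 1995; January 13, 1995 is within that limit.
(6) the permitted window runs from January 13, 1995 + 16 = January 29, 1995 to January 13, 1995 + 49 = March 3, 1995; January 30, 1995 falls inside that range.
(7) permitted from February 27, 1995 + 23 days = March 22, 1995 onward; acted on March 20, 1995, 2 days prematurely.
The procedure was therefore not followed at step 7.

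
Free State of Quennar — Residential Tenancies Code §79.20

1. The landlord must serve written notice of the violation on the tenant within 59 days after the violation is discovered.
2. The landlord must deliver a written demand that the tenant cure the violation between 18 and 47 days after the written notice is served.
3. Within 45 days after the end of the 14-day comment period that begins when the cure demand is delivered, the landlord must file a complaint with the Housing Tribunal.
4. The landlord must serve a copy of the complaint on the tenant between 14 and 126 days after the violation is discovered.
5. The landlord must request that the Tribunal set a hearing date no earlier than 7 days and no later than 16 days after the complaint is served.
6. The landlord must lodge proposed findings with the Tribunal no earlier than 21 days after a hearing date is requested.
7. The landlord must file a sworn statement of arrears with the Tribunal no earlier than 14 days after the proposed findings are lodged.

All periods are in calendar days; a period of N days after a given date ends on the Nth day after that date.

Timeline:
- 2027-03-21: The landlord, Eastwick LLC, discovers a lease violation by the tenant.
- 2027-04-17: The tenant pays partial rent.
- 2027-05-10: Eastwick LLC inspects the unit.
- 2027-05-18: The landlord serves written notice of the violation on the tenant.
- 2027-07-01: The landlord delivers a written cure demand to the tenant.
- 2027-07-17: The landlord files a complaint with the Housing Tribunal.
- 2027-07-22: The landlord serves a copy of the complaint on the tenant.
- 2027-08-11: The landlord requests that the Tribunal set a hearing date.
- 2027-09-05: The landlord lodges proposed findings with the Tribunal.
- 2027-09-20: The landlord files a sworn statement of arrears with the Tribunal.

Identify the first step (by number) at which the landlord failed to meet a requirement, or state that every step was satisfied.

(1) due by 2027-03-21 + 59 days = 2027-05-19; completed 2027-05-18, before the deadline.
(2) the permitted window runs from 2027-05-18 + 18 = 2027-06-05 to 2027-05-18 + 47 = 2027-07-04; done 2027-07-01, which is between those dates.
(3) due by 2027-07-15 + 45 days = 2027-08-29; done 2027-07-17 — timely.
(4) the permitted window runs from 2027-03-21 + 14 = 2027-04-04 to 2027-03-21 + 126 = 2027-07-25; 2027-07-22 falls inside that range.
(5) the permitted window runs from 2027-07-22 + 7 = 2027-07-29 to 2027-07-22 + 16 = 2027-08-07; done 2027-08-11 — 4 days after the window closed.
No need to go further; step 5 was not satisfied.

Step 5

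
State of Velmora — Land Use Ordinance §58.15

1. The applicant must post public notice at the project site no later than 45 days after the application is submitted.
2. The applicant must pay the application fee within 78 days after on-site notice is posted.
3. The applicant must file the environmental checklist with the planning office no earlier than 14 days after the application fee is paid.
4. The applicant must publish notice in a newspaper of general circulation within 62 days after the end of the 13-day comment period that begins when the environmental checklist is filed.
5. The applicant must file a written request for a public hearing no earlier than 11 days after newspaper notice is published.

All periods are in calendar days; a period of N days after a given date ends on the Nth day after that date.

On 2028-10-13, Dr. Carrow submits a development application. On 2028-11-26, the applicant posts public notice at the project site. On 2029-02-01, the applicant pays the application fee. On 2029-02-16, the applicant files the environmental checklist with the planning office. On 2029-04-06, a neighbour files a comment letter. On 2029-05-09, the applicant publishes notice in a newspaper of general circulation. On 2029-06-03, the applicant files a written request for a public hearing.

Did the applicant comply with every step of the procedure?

Step 1 — counting 45 days from 2028-10-13 (when the application is submitted) gives a deadline of 2028-11-27; completed 2028-11-26, before the deadline.
Step 2 — counting 78 days from 2028-11-26 (when on-site notice is posted) gives a deadline of 2029-02-12; 2029-02-01 is within that limit.
Step 3 — must wait 14 days from 2029-02-01 (when the application fee is paid), so not before 2029-02-15; 2029-02-16 is on or after that date.
Step 4 — counting 62 days from 2029-03-01 (end of the 13-day comment period, which began when the environmental checklist is filed on 2029-02-16) gives a deadline of 2029-05-02; not done until 2029-05-09, 7 days after the deadline.

No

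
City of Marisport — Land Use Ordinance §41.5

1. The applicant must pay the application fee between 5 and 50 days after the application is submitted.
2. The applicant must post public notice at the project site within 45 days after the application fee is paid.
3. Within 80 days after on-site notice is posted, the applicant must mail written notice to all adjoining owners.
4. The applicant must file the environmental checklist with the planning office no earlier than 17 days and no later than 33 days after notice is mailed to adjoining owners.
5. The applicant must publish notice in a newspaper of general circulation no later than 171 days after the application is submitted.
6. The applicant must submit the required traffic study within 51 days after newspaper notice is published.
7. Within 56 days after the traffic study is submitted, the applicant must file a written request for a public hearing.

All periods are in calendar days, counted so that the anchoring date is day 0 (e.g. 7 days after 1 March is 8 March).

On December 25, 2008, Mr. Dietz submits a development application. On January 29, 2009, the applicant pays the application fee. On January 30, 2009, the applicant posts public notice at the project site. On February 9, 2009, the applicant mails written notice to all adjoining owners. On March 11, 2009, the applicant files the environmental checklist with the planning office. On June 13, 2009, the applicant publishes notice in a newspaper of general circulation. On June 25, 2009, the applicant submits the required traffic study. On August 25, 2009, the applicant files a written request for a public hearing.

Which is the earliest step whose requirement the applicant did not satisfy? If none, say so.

Step 7

Step 1: the window is 5–50 days after December 25, 2008 (when the application is submitted), so December 30, 2008 through February 13, 2009; January 29, 2009 falls inside that range.
Step 2: 45 days after January 29, 2009 (when the application fee is paid) is March 15, 2009; done January 30, 2009 — timely.
Step 3: 80 days after January 30, 2009 (when on-site notice is posted) is April 20, 2009; done February 9, 2009 — timely.
Step 4: the window is 17–33 days after February 9, 2009 (when notice is mailed to adjoining owners), so February 26, 2009 through March 14, 2009; March 11, 2009 falls inside that range.
Step 5: 171 days after December 25, 2008 (when the application is submitted) is June 14, 2009; completed June 13, 2009, before the deadline.
Step 6: 51 days after June 13, 2009 (when newspaper notice is published) is August 3, 2009; done June 25, 2009 — timely.
Step 7: 56 days after June 25, 2009 (when the traffic study is submitted) is August 20, 2009; not done until August 25, 2009, 5 days after the deadline.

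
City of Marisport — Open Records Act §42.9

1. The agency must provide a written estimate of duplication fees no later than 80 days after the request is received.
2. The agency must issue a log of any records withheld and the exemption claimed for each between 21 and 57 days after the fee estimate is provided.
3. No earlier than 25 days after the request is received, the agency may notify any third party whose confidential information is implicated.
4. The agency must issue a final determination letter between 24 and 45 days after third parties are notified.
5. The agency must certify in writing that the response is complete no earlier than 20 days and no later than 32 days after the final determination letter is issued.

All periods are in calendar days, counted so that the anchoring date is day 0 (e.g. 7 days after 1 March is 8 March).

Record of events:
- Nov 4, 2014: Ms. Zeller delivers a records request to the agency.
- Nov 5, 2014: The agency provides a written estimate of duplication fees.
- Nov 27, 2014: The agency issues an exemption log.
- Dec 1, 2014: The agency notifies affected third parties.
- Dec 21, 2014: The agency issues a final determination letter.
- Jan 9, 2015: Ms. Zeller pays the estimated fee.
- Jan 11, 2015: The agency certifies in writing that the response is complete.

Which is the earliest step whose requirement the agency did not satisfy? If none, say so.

Step 1: 80 days after Nov 4, 2014 (when the request is received) is Jan 23, 2015; completed Nov 5, 2014, before the deadline.
Step 2: the window is 21–57 days after Nov 5, 2014 (when the fee estimate is provided), so Nov 26, 2014 through Jan 1, 2015; done Nov 27, 2014, which is between those dates.
Step 3: the earliest permitted date is 25 days after Nov 4, 2014 (when the request is received), i.e. Nov 29, 2014; Dec 1, 2014 is on or after that date.
Step 4: the window is 24–45 days after Dec 1, 2014 (when third parties are notified), so Dec 25, 2014 through Jan 15, 2015; done Dec 21, 2014 — 4 days before the window opened.
No need to go further; step 4 was not satisfied.

Step 4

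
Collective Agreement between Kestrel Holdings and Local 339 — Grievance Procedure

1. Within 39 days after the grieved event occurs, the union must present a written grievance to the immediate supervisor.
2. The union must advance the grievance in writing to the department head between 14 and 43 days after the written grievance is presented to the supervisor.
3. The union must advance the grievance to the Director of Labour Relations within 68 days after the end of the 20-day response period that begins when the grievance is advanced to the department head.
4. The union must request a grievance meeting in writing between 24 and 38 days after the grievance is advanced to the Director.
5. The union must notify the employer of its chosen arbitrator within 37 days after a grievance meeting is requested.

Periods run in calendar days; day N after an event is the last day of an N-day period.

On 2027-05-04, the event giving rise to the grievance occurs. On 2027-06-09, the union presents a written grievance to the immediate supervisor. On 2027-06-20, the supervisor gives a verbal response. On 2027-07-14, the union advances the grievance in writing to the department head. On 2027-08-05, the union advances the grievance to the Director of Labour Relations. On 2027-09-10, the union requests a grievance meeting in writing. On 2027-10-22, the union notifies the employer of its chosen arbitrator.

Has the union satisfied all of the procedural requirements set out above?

Step 1: 39 days after 2027-05-04 (when the grieved event occurs) is 2027-06-12; 2027-06-09 is within that limit.
Step 2: the window is 14–43 days after 2027-06-09 (when the written grievance is presented to the supervisor), so 2027-06-23 through 2027-07-22; 2027-07-14 falls inside that range.
Step 3: 68 days after 2027-08-03 (end of the 20-day response period, which began when the grievance is advanced to the department head on 2027-07-14) is 2027-10-10; 2027-08-05 is within that limit.
Step 4: the window is 24–38 days after 2027-08-05 (when the grievance is advanced to the Director), so 2027-08-29 through 2027-09-12; 2027-09-10 falls inside that range.
Step 5: 37 days after 2027-09-10 (when a grievance meeting is requested) is 2027-10-17; done 2027-10-22 — 5 days late.
The analysis stops there.

No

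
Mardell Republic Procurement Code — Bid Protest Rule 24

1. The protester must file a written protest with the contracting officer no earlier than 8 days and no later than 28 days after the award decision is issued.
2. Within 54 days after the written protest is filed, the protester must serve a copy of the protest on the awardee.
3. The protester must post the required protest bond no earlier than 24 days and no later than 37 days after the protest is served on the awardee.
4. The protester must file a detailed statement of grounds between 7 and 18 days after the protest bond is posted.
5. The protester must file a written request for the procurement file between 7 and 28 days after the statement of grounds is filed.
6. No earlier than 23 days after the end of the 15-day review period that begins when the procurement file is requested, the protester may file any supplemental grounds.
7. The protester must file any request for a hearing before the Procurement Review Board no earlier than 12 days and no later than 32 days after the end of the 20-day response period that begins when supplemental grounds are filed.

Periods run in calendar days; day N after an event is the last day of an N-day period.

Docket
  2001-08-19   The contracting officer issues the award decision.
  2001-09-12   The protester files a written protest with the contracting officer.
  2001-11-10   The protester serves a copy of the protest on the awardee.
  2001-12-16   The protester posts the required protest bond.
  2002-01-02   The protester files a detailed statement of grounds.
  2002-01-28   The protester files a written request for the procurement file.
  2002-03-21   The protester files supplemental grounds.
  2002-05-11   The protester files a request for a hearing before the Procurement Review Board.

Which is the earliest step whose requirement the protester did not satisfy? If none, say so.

Step 1 — 8 and 28 days from 2001-08-19 (when the award decision is issued) are 2001-08-27 and 2001-09-16 respectively; done 2001-09-12 — within the window.
Step 2 — counting 54 days from 2001-09-12 (when the written protest is filed) gives a deadline of 2001-11-05; not done until 2001-11-10, 5 days after the deadline.

Step 2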